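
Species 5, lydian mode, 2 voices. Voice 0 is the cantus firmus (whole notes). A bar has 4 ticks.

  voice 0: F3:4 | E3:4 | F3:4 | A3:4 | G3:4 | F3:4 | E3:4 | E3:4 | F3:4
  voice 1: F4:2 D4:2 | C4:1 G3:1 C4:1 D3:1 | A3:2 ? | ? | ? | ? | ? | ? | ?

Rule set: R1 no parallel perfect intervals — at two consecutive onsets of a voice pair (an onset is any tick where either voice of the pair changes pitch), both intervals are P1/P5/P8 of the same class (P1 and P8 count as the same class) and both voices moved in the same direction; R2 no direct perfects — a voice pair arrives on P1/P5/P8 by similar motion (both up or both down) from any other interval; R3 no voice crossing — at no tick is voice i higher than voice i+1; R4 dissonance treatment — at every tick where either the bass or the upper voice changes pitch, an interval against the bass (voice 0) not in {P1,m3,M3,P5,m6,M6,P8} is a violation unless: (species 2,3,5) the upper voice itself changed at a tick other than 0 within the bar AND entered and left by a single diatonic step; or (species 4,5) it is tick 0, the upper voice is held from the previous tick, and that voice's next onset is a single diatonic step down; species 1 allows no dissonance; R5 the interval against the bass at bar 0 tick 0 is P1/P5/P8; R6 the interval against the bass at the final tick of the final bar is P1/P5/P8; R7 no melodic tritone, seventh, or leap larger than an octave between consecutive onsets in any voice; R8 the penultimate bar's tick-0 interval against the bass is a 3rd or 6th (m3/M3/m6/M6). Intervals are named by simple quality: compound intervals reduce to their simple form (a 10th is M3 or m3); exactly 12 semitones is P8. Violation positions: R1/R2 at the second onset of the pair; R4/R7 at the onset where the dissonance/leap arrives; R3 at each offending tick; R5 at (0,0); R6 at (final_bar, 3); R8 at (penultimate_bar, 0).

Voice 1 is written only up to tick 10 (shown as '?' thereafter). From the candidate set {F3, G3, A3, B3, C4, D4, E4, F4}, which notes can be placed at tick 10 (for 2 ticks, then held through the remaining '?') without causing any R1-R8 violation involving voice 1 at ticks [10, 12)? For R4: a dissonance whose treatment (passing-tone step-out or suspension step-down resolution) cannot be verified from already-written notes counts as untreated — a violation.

{A3, C4, D4, F3, F4}

F3: legal
G3: violates R4
A3: legal
B3: violates R4
C4: legal
D4: legal
E4: violates R4
F4: legal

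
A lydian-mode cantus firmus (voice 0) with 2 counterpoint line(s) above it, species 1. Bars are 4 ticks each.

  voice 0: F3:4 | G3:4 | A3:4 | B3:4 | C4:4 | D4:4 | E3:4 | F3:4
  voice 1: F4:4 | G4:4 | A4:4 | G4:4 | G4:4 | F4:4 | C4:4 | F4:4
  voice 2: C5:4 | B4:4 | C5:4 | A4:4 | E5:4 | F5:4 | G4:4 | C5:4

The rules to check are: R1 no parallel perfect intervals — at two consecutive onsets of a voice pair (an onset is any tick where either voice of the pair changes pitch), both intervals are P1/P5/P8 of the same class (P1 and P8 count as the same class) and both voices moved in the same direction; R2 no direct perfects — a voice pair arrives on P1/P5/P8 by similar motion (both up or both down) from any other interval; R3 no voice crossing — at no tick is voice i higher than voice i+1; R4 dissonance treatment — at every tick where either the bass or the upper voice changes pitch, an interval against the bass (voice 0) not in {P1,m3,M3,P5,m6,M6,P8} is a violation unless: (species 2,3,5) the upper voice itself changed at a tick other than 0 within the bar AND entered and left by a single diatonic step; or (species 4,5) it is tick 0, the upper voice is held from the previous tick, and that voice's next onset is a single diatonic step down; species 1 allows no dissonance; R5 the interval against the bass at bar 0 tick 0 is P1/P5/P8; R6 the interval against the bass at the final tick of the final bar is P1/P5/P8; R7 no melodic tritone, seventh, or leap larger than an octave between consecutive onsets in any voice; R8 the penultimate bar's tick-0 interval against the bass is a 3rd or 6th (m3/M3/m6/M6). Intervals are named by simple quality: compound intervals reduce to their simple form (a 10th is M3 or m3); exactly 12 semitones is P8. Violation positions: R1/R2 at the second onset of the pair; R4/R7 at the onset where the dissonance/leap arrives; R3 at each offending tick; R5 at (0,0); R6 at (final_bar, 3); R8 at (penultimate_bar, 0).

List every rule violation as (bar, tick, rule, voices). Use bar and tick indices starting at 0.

(1, 0, R1, (0, 1))
(2, 0, R1, (0, 1))
(3, 0, R4, (0, 2))
(6, 0, R2, (1, 2))
(6, 0, R7, (0,))
(6, 0, R7, (2,))
(7, 0, R1, (1, 2))
(7, 0, R2, (0, 1))
(7, 0, R2, (0, 2))

bar 0: v0=F3 v1=F4 v2=C5 downbeat P5
bar 1: v0=G3 v1=G4 v2=B4 downbeat M3
bar 2: v0=A3 v1=A4 v2=C5 downbeat m3
bar 3: v0=B3 v1=G4 v2=A4 downbeat m7
bar 4: v0=C4 v1=G4 v2=E5 downbeat M3
bar 5: v0=D4 v1=F4 v2=F5 downbeat m3
bar 6: v0=E3 v1=C4 v2=G4 downbeat m3
bar 7: v0=F3 v1=F4 v2=C5 downbeat P5
  -> R1 @ bar 1 tick 0 v(0, 1): F3/F4 P8 -> G3/G4 P8 similar
  -> R1 @ bar 2 tick 0 v(0, 1): G3/G4 P8 -> A3/A4 P8 similar
  -> R4 @ bar 3 tick 0 v(0, 2): B3/A4 m7 untreated
  -> R2 @ bar 6 tick 0 v(1, 2): F4/F5 P8 -> C4/G4 P5 similar
  -> R7 @ bar 6 tick 0 v(0,): D4->E3 leap 10st
  -> R7 @ bar 6 tick 0 v(2,): F5->G4 leap 10st
  -> R1 @ bar 7 tick 0 v(1, 2): C4/G4 P5 -> F4/C5 P5 similar
  -> R2 @ bar 7 tick 0 v(0, 1): E3/C4 m6 -> F3/F4 P8 similar
  -> R2 @ bar 7 tick 0 v(0, 2): E3/G4 m3 -> F3/C5 P5 similar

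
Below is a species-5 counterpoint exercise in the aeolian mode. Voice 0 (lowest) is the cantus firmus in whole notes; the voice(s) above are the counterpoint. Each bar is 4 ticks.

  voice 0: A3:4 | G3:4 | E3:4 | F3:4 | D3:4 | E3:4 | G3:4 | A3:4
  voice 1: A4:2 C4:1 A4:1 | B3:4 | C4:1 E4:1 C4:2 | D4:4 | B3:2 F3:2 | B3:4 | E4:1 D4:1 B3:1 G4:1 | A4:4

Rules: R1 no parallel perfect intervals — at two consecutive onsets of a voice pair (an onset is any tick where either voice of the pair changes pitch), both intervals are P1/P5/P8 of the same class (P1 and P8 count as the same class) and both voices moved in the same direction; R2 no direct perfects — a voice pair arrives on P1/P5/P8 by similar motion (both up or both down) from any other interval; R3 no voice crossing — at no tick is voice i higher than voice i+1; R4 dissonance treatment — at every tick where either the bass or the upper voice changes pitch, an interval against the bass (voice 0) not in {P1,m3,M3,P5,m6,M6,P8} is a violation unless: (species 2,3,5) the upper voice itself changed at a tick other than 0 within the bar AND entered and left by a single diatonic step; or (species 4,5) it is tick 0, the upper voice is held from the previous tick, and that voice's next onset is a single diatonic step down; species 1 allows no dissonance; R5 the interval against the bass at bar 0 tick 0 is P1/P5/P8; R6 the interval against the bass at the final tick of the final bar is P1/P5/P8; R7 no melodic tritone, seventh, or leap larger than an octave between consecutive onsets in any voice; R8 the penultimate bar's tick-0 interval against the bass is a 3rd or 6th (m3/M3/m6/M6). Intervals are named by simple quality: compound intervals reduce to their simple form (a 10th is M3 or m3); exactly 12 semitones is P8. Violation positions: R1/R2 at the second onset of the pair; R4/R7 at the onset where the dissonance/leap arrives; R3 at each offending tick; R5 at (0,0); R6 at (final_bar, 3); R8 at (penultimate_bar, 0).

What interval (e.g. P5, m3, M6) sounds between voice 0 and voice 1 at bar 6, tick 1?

voice 0=G3 voice 1=D4 -> P5

P5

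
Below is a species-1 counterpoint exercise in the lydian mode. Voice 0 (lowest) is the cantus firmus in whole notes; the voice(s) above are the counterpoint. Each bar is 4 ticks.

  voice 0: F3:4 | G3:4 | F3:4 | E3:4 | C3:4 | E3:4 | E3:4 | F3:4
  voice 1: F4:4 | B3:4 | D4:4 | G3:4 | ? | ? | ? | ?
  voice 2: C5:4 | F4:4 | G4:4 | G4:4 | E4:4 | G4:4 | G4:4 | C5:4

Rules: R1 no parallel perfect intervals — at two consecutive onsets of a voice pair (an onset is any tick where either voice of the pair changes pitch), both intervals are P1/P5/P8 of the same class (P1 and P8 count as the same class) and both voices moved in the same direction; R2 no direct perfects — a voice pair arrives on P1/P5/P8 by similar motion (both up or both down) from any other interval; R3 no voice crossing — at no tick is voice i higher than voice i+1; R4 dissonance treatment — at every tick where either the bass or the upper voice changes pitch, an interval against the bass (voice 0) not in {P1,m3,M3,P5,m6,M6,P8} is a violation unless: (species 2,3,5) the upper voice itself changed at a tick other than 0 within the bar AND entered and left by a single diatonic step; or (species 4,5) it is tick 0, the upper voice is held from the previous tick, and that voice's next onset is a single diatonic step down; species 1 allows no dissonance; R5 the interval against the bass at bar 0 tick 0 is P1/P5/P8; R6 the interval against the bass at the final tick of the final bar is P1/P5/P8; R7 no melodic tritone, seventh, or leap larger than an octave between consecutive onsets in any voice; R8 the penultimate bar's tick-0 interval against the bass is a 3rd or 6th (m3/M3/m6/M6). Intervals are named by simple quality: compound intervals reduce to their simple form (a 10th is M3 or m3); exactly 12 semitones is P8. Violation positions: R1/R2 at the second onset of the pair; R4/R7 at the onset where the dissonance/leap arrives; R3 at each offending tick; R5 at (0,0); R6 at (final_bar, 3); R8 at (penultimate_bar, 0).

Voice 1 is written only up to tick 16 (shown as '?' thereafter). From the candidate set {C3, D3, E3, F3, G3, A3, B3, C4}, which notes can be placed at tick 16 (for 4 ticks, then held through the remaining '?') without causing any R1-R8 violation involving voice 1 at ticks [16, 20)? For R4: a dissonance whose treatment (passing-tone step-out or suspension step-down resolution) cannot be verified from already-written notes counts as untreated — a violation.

C3: violates R2
D3: violates R4
E3: violates R1
F3: violates R4
G3: legal
A3: legal
B3: violates R4
C4: legal

{A3, C4, G3}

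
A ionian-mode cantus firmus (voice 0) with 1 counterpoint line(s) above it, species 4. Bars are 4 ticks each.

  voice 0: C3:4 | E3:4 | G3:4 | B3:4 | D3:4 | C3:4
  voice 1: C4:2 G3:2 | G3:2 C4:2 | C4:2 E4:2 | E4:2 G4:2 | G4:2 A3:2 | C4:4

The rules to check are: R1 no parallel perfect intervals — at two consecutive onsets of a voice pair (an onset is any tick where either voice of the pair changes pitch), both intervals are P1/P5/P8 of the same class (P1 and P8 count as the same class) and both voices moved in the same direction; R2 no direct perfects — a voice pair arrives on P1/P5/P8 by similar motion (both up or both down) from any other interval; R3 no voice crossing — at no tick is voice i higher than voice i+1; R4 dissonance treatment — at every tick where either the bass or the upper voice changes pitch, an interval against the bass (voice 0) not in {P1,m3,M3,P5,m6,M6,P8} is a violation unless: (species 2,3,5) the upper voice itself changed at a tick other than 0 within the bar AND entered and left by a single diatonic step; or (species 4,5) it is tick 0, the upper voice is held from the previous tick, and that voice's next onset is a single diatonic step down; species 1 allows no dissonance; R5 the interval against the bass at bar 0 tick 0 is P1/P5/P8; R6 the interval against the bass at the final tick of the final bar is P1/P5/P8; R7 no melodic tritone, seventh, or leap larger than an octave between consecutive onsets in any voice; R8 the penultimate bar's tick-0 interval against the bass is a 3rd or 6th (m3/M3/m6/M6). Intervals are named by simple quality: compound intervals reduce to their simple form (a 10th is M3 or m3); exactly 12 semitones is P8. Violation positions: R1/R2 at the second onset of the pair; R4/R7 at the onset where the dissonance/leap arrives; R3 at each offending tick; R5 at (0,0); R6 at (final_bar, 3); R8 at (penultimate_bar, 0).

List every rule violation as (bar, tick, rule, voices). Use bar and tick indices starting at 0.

(2, 0, R4, (0, 1))
(3, 0, R4, (0, 1))
(4, 0, R4, (0, 1))
(4, 0, R8, (0, 1))
(4, 2, R7, (1,))

bar 0: v0=C3 v1=C4 downbeat P8
bar 1: v0=E3 v1=G3 downbeat m3
bar 2: v0=G3 v1=C4 downbeat P4
bar 3: v0=B3 v1=E4 downbeat P4
bar 4: v0=D3 v1=G4 downbeat P4
bar 5: v0=C3 v1=C4 downbeat P8
  -> R4 @ bar 2 tick 0 v(0, 1): G3/C4 P4 untreated
  -> R4 @ bar 3 tick 0 v(0, 1): B3/E4 P4 untreated
  -> R4 @ bar 4 tick 0 v(0, 1): D3/G4 P4 untreated
  -> R8 @ bar 4 tick 0 v(0, 1): penult P4 not 3rd/6th
  -> R7 @ bar 4 tick 2 v(1,): G4->A3 leap 10st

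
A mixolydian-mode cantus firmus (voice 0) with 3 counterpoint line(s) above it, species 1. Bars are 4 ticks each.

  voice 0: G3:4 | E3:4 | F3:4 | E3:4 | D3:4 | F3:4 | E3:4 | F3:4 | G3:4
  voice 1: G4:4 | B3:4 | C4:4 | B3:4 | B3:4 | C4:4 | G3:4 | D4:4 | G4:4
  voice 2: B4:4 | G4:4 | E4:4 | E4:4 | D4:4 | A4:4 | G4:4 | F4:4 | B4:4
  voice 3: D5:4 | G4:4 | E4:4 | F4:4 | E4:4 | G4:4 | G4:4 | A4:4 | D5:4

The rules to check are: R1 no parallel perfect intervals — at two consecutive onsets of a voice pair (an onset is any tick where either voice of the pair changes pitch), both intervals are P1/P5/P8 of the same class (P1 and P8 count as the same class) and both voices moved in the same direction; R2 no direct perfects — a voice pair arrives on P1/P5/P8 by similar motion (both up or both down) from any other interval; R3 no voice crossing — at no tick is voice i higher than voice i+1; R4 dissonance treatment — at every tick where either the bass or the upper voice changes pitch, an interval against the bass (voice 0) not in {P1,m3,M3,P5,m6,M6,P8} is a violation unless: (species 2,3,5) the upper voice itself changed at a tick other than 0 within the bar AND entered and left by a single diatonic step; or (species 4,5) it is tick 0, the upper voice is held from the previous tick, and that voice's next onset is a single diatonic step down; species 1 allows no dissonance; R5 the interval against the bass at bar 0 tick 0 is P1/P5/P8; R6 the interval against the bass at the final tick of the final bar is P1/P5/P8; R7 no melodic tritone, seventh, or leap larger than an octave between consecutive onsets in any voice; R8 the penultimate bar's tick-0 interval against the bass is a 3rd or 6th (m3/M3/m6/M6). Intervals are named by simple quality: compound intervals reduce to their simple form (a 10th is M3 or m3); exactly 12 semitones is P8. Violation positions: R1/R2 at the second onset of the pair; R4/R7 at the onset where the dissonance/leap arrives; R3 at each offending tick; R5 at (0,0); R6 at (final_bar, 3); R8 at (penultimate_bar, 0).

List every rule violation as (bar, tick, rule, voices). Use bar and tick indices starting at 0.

bar 0: v0=G3 v1=G4 v2=B4 v3=D5 downbeat P5
bar 1: v0=E3 v1=B3 v2=G4 v3=G4 downbeat m3
bar 2: v0=F3 v1=C4 v2=E4 v3=E4 downbeat M7
bar 3: v0=E3 v1=B3 v2=E4 v3=F4 downbeat m2
bar 4: v0=D3 v1=B3 v2=D4 v3=E4 downbeat M2
bar 5: v0=F3 v1=C4 v2=A4 v3=G4 downbeat M2
bar 6: v0=E3 v1=G3 v2=G4 v3=G4 downbeat m3
bar 7: v0=F3 v1=D4 v2=F4 v3=A4 downbeat M3
bar 8: v0=G3 v1=G4 v2=B4 v3=D5 downbeat P5
  -> R5 @ bar 0 tick 0 v(0, 2): opens on M3
  -> R2 @ bar 1 tick 0 v(0, 1): G3/G4 P8 -> E3/B3 P5 similar
  -> R2 @ bar 1 tick 0 v(2, 3): B4/D5 m3 -> G4/G4 P1 similar
  -> R1 @ bar 2 tick 0 v(0, 1): E3/B3 P5 -> F3/C4 P5 similar
  -> R1 @ bar 2 tick 0 v(2, 3): G4/G4 P1 -> E4/E4 P1 similar
  -> R4 @ bar 2 tick 0 v(0, 2): F3/E4 M7 untreated
  -> R4 @ bar 2 tick 0 v(0, 3): F3/E4 M7 untreated
  -> R1 @ bar 3 tick 0 v(0, 1): F3/C4 P5 -> E3/B3 P5 similar
  -> R4 @ bar 3 tick 0 v(0, 3): E3/F4 m2 untreated
  -> R1 @ bar 4 tick 0 v(0, 2): E3/E4 P8 -> D3/D4 P8 similar
  -> R4 @ bar 4 tick 0 v(0, 3): D3/E4 M2 untreated
  -> R2 @ bar 5 tick 0 v(0, 1): D3/B3 M6 -> F3/C4 P5 similar
  -> R2 @ bar 5 tick 0 v(1, 3): B3/E4 P4 -> C4/G4 P5 similar
  -> R3 @ bar 5 tick 0 v(2, 3): A4 above G4
  -> R4 @ bar 5 tick 0 v(0, 3): F3/G4 M2 untreated
  -> R3 @ bar 5 tick 1 v(2, 3): A4 above G4
  -> R3 @ bar 5 tick 2 v(2, 3): A4 above G4
  -> R3 @ bar 5 tick 3 v(2, 3): A4 above G4
  -> R2 @ bar 6 tick 0 v(1, 2): C4/A4 M6 -> G3/G4 P8 similar
  -> R2 @ bar 7 tick 0 v(1, 3): G3/G4 P8 -> D4/A4 P5 similar
  -> R8 @ bar 7 tick 0 v(0, 2): penult P8 not 3rd/6th
  -> R1 @ bar 8 tick 0 v(1, 3): D4/A4 P5 -> G4/D5 P5 similar
  -> R2 @ bar 8 tick 0 v(0, 1): F3/D4 M6 -> G3/G4 P8 similar
  -> R2 @ bar 8 tick 0 v(0, 3): F3/A4 M3 -> G3/D5 P5 similar
  -> R7 @ bar 8 tick 0 v(2,): F4->B4 leap 6st
  -> R6 @ bar 8 tick 3 v(0, 2): closes on M3

(0, 0, R5, (0, 2))
(1, 0, R2, (0, 1))
(1, 0, R2, (2, 3))
(2, 0, R1, (0, 1))
(2, 0, R1, (2, 3))
(2, 0, R4, (0, 2))
(2, 0, R4, (0, 3))
(3, 0, R1, (0, 1))
(3, 0, R4, (0, 3))
(4, 0, R1, (0, 2))
(4, 0, R4, (0, 3))
(5, 0, R2, (0, 1))
(5, 0, R2, (1, 3))
(5, 0, R3, (2, 3))
(5, 0, R4, (0, 3))
(5, 1, R3, (2, 3))
(5, 2, R3, (2, 3))
(5, 3, R3, (2, 3))
(6, 0, R2, (1, 2))
(7, 0, R2, (1, 3))
(7, 0, R8, (0, 2))
(8, 0, R1, (1, 3))
(8, 0, R2, (0, 1))
(8, 0, R2, (0, 3))
(8, 0, R7, (2,))
(8, 3, R6, (0, 2))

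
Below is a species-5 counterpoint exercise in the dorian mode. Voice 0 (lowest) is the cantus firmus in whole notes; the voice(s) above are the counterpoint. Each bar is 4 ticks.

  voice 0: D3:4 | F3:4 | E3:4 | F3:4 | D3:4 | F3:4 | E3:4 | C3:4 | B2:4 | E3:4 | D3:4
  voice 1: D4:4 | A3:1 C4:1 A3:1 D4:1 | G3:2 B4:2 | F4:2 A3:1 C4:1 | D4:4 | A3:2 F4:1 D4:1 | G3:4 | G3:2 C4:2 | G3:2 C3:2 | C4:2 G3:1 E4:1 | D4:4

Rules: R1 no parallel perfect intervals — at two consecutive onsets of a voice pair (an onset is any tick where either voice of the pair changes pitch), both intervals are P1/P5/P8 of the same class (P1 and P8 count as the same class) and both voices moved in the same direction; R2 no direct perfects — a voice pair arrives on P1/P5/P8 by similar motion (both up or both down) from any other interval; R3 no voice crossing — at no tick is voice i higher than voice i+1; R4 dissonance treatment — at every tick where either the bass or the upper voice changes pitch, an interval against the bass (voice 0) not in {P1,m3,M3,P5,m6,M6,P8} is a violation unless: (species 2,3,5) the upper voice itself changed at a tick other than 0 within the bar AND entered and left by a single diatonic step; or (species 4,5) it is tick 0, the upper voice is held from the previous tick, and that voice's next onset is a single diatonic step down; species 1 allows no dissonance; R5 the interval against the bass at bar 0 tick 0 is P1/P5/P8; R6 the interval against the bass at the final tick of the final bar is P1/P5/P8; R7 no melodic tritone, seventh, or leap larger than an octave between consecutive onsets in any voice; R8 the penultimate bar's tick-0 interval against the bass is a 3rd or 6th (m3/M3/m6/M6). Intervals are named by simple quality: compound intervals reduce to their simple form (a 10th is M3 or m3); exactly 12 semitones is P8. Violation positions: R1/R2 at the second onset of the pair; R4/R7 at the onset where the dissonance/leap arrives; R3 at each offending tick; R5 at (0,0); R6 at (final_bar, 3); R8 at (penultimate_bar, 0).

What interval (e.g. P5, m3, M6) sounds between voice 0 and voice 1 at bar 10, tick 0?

P8

voice 0=D3 voice 1=D4 -> P8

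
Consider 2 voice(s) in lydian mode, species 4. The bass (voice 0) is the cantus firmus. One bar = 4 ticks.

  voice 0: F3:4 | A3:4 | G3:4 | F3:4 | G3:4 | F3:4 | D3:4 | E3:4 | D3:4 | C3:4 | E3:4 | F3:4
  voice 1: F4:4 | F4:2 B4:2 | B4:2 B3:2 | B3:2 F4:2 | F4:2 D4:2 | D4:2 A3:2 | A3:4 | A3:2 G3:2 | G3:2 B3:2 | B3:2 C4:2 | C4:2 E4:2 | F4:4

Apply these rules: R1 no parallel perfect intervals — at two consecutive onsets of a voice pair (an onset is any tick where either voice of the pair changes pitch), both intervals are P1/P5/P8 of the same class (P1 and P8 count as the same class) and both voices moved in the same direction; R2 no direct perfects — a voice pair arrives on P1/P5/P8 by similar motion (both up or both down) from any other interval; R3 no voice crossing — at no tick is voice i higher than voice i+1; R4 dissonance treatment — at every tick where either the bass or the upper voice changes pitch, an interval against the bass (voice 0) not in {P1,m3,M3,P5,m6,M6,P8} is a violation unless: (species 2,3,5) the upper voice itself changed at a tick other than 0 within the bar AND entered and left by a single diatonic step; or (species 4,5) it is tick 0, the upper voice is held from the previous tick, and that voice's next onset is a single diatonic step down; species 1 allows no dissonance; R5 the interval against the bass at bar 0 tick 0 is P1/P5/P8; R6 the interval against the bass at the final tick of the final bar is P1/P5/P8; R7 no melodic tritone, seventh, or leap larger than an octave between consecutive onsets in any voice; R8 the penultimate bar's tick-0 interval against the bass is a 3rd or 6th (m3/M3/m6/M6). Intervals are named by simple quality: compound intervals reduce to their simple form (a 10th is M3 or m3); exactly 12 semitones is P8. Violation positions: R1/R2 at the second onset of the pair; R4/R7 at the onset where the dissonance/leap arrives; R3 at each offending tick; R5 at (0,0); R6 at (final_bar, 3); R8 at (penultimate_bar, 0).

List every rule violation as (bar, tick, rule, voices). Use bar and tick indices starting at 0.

bar 0: v0=F3 v1=F4 downbeat P8
bar 1: v0=A3 v1=F4 downbeat m6
bar 2: v0=G3 v1=B4 downbeat M3
bar 3: v0=F3 v1=B3 downbeat TT
bar 4: v0=G3 v1=F4 downbeat m7
bar 5: v0=F3 v1=D4 downbeat M6
bar 6: v0=D3 v1=A3 downbeat P5
bar 7: v0=E3 v1=A3 downbeat P4
bar 8: v0=D3 v1=G3 downbeat P4
bar 9: v0=C3 v1=B3 downbeat M7
bar 10: v0=E3 v1=C4 downbeat m6
bar 11: v0=F3 v1=F4 downbeat P8
  -> R4 @ bar 1 tick 2 v(0, 1): A3/B4 M2 untreated
  -> R7 @ bar 1 tick 2 v(1,): F4->B4 leap 6st
  -> R4 @ bar 3 tick 0 v(0, 1): F3/B3 TT untreated
  -> R7 @ bar 3 tick 2 v(1,): B3->F4 leap 6st
  -> R4 @ bar 4 tick 0 v(0, 1): G3/F4 m7 untreated
  -> R4 @ bar 8 tick 0 v(0, 1): D3/G3 P4 untreated
  -> R4 @ bar 9 tick 0 v(0, 1): C3/B3 M7 untreated
  -> R1 @ bar 11 tick 0 v(0, 1): E3/E4 P8 -> F3/F4 P8 similar

(1, 2, R4, (0, 1))
(1, 2, R7, (1,))
(3, 0, R4, (0, 1))
(3, 2, R7, (1,))
(4, 0, R4, (0, 1))
(8, 0, R4, (0, 1))
(9, 0, R4, (0, 1))
(11, 0, R1, (0, 1))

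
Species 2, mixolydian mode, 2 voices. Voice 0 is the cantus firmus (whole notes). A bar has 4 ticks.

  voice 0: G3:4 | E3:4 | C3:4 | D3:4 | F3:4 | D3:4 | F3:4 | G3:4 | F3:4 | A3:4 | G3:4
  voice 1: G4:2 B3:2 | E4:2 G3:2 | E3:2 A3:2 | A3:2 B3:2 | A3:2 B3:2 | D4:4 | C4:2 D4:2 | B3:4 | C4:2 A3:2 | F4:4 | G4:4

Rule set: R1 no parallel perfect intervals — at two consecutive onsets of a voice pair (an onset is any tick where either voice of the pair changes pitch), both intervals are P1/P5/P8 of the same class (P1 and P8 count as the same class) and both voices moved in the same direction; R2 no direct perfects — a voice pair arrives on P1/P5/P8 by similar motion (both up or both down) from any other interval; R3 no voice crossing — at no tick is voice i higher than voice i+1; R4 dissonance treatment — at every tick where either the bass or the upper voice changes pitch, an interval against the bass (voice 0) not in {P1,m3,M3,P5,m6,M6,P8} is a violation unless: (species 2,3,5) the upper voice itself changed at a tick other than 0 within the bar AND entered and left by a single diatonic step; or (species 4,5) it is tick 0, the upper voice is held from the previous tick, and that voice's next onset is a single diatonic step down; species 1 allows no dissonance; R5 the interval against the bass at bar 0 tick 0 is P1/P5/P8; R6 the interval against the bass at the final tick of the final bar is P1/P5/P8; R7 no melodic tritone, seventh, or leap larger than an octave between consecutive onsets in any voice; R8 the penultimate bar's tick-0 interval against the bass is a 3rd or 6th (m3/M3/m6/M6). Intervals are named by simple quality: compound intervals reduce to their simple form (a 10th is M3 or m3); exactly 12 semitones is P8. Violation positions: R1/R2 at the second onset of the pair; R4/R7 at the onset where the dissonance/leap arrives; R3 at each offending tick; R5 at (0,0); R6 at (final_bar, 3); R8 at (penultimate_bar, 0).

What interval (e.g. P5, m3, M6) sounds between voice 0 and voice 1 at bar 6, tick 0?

voice 0=F3 voice 1=C4 -> P5

P5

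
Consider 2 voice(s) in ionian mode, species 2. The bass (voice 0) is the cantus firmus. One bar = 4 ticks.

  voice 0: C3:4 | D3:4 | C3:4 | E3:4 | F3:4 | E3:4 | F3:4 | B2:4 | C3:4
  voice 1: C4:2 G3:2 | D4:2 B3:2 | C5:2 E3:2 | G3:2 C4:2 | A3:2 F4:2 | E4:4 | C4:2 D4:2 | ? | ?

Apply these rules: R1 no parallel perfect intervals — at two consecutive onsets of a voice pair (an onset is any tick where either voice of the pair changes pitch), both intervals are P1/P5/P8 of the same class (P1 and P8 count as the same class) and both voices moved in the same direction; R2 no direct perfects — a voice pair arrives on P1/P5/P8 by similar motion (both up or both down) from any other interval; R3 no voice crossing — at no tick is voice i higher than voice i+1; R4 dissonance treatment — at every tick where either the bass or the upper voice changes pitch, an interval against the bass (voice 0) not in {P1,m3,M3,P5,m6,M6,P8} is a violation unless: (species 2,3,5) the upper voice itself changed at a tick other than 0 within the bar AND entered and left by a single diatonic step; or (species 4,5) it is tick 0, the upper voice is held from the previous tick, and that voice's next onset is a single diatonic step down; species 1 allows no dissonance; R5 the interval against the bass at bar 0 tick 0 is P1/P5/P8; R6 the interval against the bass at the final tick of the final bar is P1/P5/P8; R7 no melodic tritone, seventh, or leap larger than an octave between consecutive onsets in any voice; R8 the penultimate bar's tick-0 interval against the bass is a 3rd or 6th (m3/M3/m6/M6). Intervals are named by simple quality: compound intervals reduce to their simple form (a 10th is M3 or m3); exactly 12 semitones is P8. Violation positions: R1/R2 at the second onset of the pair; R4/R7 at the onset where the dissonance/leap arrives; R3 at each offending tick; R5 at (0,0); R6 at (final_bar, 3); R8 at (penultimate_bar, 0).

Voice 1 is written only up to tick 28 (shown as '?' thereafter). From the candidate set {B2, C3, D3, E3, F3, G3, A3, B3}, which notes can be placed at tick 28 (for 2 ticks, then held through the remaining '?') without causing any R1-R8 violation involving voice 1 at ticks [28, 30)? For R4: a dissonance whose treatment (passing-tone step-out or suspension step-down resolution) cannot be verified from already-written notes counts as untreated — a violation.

{D3, G3}

B2: violates R2,R7,R8
C3: violates R4,R7,R8
D3: legal
E3: violates R4,R7,R8
F3: violates R4,R8
G3: legal
A3: violates R4,R8
B3: violates R2,R8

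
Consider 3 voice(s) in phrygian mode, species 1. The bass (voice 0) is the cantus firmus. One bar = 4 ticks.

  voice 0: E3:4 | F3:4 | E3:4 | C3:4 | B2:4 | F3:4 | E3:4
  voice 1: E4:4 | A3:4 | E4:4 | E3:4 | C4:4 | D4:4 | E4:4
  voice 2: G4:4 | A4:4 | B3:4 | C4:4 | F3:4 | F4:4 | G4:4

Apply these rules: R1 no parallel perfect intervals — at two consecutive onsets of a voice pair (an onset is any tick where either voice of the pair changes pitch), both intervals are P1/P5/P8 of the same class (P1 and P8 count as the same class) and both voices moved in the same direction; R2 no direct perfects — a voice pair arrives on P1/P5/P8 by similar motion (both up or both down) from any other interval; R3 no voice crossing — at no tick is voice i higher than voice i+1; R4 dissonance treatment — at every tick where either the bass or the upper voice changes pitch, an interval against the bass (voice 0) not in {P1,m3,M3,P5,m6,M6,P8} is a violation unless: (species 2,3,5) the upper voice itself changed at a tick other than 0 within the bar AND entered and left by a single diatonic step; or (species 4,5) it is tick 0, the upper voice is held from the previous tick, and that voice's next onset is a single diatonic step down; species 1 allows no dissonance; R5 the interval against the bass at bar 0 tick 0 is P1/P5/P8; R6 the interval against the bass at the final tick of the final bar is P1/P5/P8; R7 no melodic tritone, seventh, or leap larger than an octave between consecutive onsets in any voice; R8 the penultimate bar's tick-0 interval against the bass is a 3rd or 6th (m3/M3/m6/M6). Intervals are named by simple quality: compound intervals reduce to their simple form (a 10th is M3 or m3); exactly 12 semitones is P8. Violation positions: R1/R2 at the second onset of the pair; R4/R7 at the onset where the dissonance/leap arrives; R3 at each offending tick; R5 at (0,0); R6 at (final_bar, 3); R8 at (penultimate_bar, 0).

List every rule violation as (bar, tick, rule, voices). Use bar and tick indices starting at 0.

(0, 0, R5, (0, 2))
(2, 0, R2, (0, 2))
(2, 0, R3, (1, 2))
(2, 0, R7, (2,))
(2, 1, R3, (1, 2))
(2, 2, R3, (1, 2))
(2, 3, R3, (1, 2))
(4, 0, R3, (1, 2))
(4, 0, R4, (0, 1))
(4, 0, R4, (0, 2))
(4, 1, R3, (1, 2))
(4, 2, R3, (1, 2))
(4, 3, R3, (1, 2))
(5, 0, R2, (0, 2))
(5, 0, R7, (0,))
(5, 0, R8, (0, 2))
(6, 3, R6, (0, 2))

bar 0: v0=E3 v1=E4 v2=G4 downbeat m3
bar 1: v0=F3 v1=A3 v2=A4 downbeat M3
bar 2: v0=E3 v1=E4 v2=B3 downbeat P5
bar 3: v0=C3 v1=E3 v2=C4 downbeat P8
bar 4: v0=B2 v1=C4 v2=F3 downbeat TT
bar 5: v0=F3 v1=D4 v2=F4 downbeat P8
bar 6: v0=E3 v1=E4 v2=G4 downbeat m3
  -> R5 @ bar 0 tick 0 v(0, 2): opens on m3
  -> R2 @ bar 2 tick 0 v(0, 2): F3/A4 M3 -> E3/B3 P5 similar
  -> R3 @ bar 2 tick 0 v(1, 2): E4 above B3
  -> R7 @ bar 2 tick 0 v(2,): A4->B3 leap 10st
  -> R3 @ bar 2 tick 1 v(1, 2): E4 above B3
  -> R3 @ bar 2 tick 2 v(1, 2): E4 above B3
  -> R3 @ bar 2 tick 3 v(1, 2): E4 above B3
  -> R3 @ bar 4 tick 0 v(1, 2): C4 above F3
  -> R4 @ bar 4 tick 0 v(0, 1): B2/C4 m2 untreated
  -> R4 @ bar 4 tick 0 v(0, 2): B2/F3 TT untreated
  -> R3 @ bar 4 tick 1 v(1, 2): C4 above F3
  -> R3 @ bar 4 tick 2 v(1, 2): C4 above F3
  -> R3 @ bar 4 tick 3 v(1, 2): C4 above F3
  -> R2 @ bar 5 tick 0 v(0, 2): B2/F3 TT -> F3/F4 P8 similar
  -> R7 @ bar 5 tick 0 v(0,): B2->F3 leap 6st
  -> R8 @ bar 5 tick 0 v(0, 2): penult P8 not 3rd/6th
  -> R6 @ bar 6 tick 3 v(0, 2): closes on m3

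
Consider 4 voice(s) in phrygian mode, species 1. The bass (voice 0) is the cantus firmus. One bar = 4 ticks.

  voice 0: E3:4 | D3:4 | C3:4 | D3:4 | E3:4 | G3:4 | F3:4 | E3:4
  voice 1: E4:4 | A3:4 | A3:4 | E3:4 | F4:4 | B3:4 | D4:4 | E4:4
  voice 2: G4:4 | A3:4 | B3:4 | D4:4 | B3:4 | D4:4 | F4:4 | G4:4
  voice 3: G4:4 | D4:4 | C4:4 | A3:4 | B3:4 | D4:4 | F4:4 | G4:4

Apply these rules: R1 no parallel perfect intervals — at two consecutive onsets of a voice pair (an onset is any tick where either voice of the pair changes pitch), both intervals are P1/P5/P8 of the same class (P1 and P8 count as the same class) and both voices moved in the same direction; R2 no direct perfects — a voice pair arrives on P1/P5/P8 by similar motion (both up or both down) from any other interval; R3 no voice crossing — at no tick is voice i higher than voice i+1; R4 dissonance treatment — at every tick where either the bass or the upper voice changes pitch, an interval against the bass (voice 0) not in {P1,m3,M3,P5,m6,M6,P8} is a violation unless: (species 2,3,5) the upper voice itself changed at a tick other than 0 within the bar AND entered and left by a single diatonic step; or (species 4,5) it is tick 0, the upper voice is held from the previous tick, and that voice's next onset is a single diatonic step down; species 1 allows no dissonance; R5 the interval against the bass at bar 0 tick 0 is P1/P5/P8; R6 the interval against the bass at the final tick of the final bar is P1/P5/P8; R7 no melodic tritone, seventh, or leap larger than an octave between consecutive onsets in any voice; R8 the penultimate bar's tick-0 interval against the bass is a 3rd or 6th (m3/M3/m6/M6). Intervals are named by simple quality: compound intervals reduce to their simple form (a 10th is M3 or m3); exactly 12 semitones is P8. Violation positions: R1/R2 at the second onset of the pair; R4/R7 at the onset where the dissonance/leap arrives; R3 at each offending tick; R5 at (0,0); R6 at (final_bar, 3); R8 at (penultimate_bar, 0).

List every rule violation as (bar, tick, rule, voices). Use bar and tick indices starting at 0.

bar 0: v0=E3 v1=E4 v2=G4 v3=G4 downbeat m3
bar 1: v0=D3 v1=A3 v2=A3 v3=D4 downbeat P8
bar 2: v0=C3 v1=A3 v2=B3 v3=C4 downbeat P8
bar 3: v0=D3 v1=E3 v2=D4 v3=A3 downbeat P5
bar 4: v0=E3 v1=F4 v2=B3 v3=B3 downbeat P5
bar 5: v0=G3 v1=B3 v2=D4 v3=D4 downbeat P5
bar 6: v0=F3 v1=D4 v2=F4 v3=F4 downbeat P8
bar 7: v0=E3 v1=E4 v2=G4 v3=G4 downbeat m3
  -> R5 @ bar 0 tick 0 v(0, 2): opens on m3
  -> R5 @ bar 0 tick 0 v(0, 3): opens on m3
  -> R2 @ bar 1 tick 0 v(0, 1): E3/E4 P8 -> D3/A3 P5 similar
  -> R2 @ bar 1 tick 0 v(0, 2): E3/G4 m3 -> D3/A3 P5 similar
  -> R2 @ bar 1 tick 0 v(0, 3): E3/G4 m3 -> D3/D4 P8 similar
  -> R2 @ bar 1 tick 0 v(1, 2): E4/G4 m3 -> A3/A3 P1 similar
  -> R7 @ bar 1 tick 0 v(2,): G4->A3 leap 10st
  -> R1 @ bar 2 tick 0 v(0, 3): D3/D4 P8 -> C3/C4 P8 similar
  -> R4 @ bar 2 tick 0 v(0, 2): C3/B3 M7 untreated
  -> R2 @ bar 3 tick 0 v(0, 2): C3/B3 M7 -> D3/D4 P8 similar
  -> R3 @ bar 3 tick 0 v(2, 3): D4 above A3
  -> R4 @ bar 3 tick 0 v(0, 1): D3/E3 M2 untreated
  -> R3 @ bar 3 tick 1 v(2, 3): D4 above A3
  -> R3 @ bar 3 tick 2 v(2, 3): D4 above A3
  -> R3 @ bar 3 tick 3 v(2, 3): D4 above A3
  -> R1 @ bar 4 tick 0 v(0, 3): D3/A3 P5 -> E3/B3 P5 similar
  -> R3 @ bar 4 tick 0 v(1, 2): F4 above B3
  -> R4 @ bar 4 tick 0 v(0, 1): E3/F4 m2 untreated
  -> R7 @ bar 4 tick 0 v(1,): E3->F4 leap 13st
  -> R3 @ bar 4 tick 1 v(1, 2): F4 above B3
  -> R3 @ bar 4 tick 2 v(1, 2): F4 above B3
  -> R3 @ bar 4 tick 3 v(1, 2): F4 above B3
  -> R1 @ bar 5 tick 0 v(0, 2): E3/B3 P5 -> G3/D4 P5 similar
  -> R1 @ bar 5 tick 0 v(0, 3): E3/B3 P5 -> G3/D4 P5 similar
  -> R1 @ bar 5 tick 0 v(2, 3): B3/B3 P1 -> D4/D4 P1 similar
  -> R7 @ bar 5 tick 0 v(1,): F4->B3 leap 6st
  -> R1 @ bar 6 tick 0 v(2, 3): D4/D4 P1 -> F4/F4 P1 similar
  -> R8 @ bar 6 tick 0 v(0, 2): penult P8 not 3rd/6th
  -> R8 @ bar 6 tick 0 v(0, 3): penult P8 not 3rd/6th
  -> R1 @ bar 7 tick 0 v(2, 3): F4/F4 P1 -> G4/G4 P1 similar
  -> R6 @ bar 7 tick 3 v(0, 2): closes on m3
  -> R6 @ bar 7 tick 3 v(0, 3): closes on m3

(0, 0, R5, (0, 2))
(0, 0, R5, (0, 3))
(1, 0, R2, (0, 1))
(1, 0, R2, (0, 2))
(1, 0, R2, (0, 3))
(1, 0, R2, (1, 2))
(1, 0, R7, (2,))
(2, 0, R1, (0, 3))
(2, 0, R4, (0, 2))
(3, 0, R2, (0, 2))
(3, 0, R3, (2, 3))
(3, 0, R4, (0, 1))
(3, 1, R3, (2, 3))
(3, 2, R3, (2, 3))
(3, 3, R3, (2, 3))
(4, 0, R1, (0, 3))
(4, 0, R3, (1, 2))
(4, 0, R4, (0, 1))
(4, 0, R7, (1,))
(4, 1, R3, (1, 2))
(4, 2, R3, (1, 2))
(4, 3, R3, (1, 2))
(5, 0, R1, (0, 2))
(5, 0, R1, (0, 3))
(5, 0, R1, (2, 3))
(5, 0, R7, (1,))
(6, 0, R1, (2, 3))
(6, 0, R8, (0, 2))
(6, 0, R8, (0, 3))
(7, 0, R1, (2, 3))
(7, 3, R6, (0, 2))
(7, 3, R6, (0, 3))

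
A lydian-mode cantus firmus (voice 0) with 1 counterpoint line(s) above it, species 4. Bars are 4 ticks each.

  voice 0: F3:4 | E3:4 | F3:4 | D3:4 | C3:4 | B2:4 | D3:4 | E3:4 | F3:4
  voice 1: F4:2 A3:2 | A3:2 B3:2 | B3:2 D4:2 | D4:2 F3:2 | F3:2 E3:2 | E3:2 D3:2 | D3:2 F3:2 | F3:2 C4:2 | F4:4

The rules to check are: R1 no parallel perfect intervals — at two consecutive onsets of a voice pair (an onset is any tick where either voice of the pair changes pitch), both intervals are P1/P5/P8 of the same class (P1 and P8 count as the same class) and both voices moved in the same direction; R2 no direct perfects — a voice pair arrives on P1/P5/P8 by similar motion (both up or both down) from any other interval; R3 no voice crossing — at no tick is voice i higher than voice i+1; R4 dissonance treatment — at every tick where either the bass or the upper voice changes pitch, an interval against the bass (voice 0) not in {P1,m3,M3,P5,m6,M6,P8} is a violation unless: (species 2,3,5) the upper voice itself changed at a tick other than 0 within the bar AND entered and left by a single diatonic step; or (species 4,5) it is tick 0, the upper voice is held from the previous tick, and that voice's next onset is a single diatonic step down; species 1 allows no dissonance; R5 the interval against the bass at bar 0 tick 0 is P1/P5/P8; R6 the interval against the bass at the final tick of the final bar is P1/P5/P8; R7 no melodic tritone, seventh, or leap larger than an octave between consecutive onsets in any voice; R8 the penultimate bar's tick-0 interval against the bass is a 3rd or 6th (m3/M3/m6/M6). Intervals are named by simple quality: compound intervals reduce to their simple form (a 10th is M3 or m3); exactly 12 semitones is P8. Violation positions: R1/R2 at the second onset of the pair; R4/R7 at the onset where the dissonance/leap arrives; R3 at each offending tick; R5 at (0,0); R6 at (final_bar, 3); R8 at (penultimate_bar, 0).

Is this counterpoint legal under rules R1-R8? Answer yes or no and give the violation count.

No (5 violations)

bar 0: v0=F3 v1=F4 (P8)
bar 1: v0=E3 v1=A3 (P4)
bar 2: v0=F3 v1=B3 (TT)
bar 3: v0=D3 v1=D4 (P8)
bar 4: v0=C3 v1=F3 (P4)
bar 5: v0=B2 v1=E3 (P4)
bar 6: v0=D3 v1=D3 (P1)
bar 7: v0=E3 v1=F3 (m2)
bar 8: v0=F3 v1=F4 (P8)
  R4 @ bar1.0: E3/A3 P4 untreated
  R4 @ bar2.0: F3/B3 TT untreated
  R4 @ bar7.0: E3/F3 m2 untreated
  R8 @ bar7.0: penult m2 not 3rd/6th
  R2 @ bar8.0: E3/C4 m6 -> F3/F4 P8 similar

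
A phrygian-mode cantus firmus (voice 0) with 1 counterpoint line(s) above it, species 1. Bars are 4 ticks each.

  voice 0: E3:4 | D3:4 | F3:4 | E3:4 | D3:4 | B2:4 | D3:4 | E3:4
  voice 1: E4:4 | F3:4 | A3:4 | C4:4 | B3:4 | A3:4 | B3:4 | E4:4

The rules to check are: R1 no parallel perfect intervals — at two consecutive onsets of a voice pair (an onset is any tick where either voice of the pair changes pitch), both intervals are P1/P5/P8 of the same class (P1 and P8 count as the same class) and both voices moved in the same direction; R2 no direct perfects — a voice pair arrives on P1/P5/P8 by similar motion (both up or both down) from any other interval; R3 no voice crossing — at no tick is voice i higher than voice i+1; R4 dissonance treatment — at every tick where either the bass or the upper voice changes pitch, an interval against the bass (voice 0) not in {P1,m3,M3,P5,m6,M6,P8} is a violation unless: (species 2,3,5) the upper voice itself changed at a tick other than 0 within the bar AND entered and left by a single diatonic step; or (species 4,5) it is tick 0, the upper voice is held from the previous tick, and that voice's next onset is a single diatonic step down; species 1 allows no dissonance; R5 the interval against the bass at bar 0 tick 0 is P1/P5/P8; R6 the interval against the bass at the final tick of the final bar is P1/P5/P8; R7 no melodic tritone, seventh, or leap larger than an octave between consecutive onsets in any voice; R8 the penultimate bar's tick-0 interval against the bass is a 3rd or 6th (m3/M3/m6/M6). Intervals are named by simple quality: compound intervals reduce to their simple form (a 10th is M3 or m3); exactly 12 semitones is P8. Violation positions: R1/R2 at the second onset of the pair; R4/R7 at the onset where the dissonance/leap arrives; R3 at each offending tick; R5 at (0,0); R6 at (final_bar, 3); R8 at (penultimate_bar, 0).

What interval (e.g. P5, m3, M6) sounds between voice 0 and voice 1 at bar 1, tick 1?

m3

voice 0=D3 voice 1=F3 -> m3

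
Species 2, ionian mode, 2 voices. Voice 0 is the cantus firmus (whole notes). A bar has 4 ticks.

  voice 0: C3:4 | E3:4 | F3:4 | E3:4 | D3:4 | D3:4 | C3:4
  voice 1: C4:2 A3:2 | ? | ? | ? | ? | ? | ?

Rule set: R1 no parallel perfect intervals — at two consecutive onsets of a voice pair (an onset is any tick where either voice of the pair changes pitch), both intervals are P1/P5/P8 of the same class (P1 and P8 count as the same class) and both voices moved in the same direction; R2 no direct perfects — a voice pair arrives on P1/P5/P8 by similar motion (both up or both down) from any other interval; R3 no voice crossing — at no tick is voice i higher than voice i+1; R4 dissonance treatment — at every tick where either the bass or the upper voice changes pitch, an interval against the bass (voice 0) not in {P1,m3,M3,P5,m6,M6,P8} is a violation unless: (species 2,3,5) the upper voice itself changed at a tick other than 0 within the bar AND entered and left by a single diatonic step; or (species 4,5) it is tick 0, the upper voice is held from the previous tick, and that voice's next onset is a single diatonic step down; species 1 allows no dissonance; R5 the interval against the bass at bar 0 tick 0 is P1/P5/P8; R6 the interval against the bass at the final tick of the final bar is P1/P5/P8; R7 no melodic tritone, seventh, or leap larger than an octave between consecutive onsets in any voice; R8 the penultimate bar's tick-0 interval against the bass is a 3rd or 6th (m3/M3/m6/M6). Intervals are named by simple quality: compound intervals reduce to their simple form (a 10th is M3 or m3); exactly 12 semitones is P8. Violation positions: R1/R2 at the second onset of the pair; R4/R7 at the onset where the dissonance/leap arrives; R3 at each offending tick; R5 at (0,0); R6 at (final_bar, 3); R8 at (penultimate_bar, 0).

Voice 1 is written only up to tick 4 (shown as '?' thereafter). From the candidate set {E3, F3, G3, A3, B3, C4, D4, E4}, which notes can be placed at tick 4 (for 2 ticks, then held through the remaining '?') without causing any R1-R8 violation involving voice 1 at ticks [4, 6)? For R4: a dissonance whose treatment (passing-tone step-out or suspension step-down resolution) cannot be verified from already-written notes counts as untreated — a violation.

E3: legal
F3: violates R4
G3: legal
A3: violates R4
B3: violates R2
C4: legal
D4: violates R4
E4: violates R2

{C4, E3, G3}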